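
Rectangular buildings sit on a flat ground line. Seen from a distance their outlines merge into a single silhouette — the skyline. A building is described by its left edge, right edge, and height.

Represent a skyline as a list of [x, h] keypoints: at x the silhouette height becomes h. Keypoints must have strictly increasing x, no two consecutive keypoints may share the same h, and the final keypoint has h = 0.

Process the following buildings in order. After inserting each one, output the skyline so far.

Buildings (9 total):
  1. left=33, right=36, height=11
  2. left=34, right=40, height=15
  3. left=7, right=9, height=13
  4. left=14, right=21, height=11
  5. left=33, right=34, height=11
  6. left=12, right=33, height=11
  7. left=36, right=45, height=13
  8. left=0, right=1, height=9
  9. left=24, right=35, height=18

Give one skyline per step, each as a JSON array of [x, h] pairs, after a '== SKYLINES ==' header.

== SKYLINES ==
[[33,11],[36,0]]
[[33,11],[34,15],[40,0]]
[[7,13],[9,0],[33,11],[34,15],[40,0]]
[[7,13],[9,0],[14,11],[21,0],[33,11],[34,15],[40,0]]
[[7,13],[9,0],[14,11],[21,0],[33,11],[34,15],[40,0]]
[[7,13],[9,0],[12,11],[34,15],[40,0]]
[[7,13],[9,0],[12,11],[34,15],[40,13],[45,0]]
[[0,9],[1,0],[7,13],[9,0],[12,11],[34,15],[40,13],[45,0]]
[[0,9],[1,0],[7,13],[9,0],[12,11],[24,18],[35,15],[40,13],[45,0]]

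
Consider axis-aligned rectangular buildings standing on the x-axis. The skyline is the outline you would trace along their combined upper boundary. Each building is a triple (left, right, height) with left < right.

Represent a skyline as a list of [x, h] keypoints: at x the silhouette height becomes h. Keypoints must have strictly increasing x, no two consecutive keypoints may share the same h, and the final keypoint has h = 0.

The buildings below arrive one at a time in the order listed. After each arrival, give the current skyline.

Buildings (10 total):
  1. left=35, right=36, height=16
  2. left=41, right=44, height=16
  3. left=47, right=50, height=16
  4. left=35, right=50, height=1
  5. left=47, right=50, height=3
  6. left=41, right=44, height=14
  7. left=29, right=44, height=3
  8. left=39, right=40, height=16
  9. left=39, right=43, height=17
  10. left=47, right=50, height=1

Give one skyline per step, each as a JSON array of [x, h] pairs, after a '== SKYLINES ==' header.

== SKYLINES ==
[[35,16],[36,0]]
[[35,16],[36,0],[41,16],[44,0]]
[[35,16],[36,0],[41,16],[44,0],[47,16],[50,0]]
[[35,16],[36,1],[41,16],[44,1],[47,16],[50,0]]
[[35,16],[36,1],[41,16],[44,1],[47,16],[50,0]]
[[35,16],[36,1],[41,16],[44,1],[47,16],[50,0]]
[[29,3],[35,16],[36,3],[41,16],[44,1],[47,16],[50,0]]
[[29,3],[35,16],[36,3],[39,16],[40,3],[41,16],[44,1],[47,16],[50,0]]
[[29,3],[35,16],[36,3],[39,17],[43,16],[44,1],[47,16],[50,0]]
[[29,3],[35,16],[36,3],[39,17],[43,16],[44,1],[47,16],[50,0]]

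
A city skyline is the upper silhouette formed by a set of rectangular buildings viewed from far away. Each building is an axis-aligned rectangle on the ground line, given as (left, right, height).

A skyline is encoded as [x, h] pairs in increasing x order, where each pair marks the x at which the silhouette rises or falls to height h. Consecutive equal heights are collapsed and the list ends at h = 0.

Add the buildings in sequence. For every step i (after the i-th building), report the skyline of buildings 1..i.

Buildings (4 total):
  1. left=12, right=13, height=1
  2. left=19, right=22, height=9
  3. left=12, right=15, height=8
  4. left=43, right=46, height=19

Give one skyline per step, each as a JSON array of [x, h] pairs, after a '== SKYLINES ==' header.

== SKYLINES ==
[[12,1],[13,0]]
[[12,1],[13,0],[19,9],[22,0]]
[[12,8],[15,0],[19,9],[22,0]]
[[12,8],[15,0],[19,9],[22,0],[43,19],[46,0]]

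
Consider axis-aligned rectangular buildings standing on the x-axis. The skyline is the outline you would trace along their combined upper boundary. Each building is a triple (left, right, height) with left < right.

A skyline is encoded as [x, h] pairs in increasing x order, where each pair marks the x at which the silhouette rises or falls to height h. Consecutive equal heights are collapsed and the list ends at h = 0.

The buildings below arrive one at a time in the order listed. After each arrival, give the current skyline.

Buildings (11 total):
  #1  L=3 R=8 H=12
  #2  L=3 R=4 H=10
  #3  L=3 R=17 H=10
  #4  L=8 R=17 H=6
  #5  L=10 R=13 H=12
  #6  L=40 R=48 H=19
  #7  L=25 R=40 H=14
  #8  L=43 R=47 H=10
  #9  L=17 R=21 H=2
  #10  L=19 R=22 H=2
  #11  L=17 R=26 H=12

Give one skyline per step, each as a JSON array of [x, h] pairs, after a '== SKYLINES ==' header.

== SKYLINES ==
[[3,12],[8,0]]
[[3,12],[8,0]]
[[3,12],[8,10],[17,0]]
[[3,12],[8,10],[17,0]]
[[3,12],[8,10],[10,12],[13,10],[17,0]]
[[3,12],[8,10],[10,12],[13,10],[17,0],[40,19],[48,0]]
[[3,12],[8,10],[10,12],[13,10],[17,0],[25,14],[40,19],[48,0]]
[[3,12],[8,10],[10,12],[13,10],[17,0],[25,14],[40,19],[48,0]]
[[3,12],[8,10],[10,12],[13,10],[17,2],[21,0],[25,14],[40,19],[48,0]]
[[3,12],[8,10],[10,12],[13,10],[17,2],[22,0],[25,14],[40,19],[48,0]]
[[3,12],[8,10],[10,12],[13,10],[17,12],[25,14],[40,19],[48,0]]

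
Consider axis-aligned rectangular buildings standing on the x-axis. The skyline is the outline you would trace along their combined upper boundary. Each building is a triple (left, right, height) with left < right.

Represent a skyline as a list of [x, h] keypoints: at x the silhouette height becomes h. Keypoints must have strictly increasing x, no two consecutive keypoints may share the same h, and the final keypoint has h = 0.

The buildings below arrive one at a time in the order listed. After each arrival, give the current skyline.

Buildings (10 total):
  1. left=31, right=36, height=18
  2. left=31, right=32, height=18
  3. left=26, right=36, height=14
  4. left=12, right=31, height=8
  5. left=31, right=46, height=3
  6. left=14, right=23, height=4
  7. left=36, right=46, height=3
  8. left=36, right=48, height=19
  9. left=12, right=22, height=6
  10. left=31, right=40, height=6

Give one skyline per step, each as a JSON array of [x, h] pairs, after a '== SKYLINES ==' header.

== SKYLINES ==
[[31,18],[36,0]]
[[31,18],[36,0]]
[[26,14],[31,18],[36,0]]
[[12,8],[26,14],[31,18],[36,0]]
[[12,8],[26,14],[31,18],[36,3],[46,0]]
[[12,8],[26,14],[31,18],[36,3],[46,0]]
[[12,8],[26,14],[31,18],[36,3],[46,0]]
[[12,8],[26,14],[31,18],[36,19],[48,0]]
[[12,8],[26,14],[31,18],[36,19],[48,0]]
[[12,8],[26,14],[31,18],[36,19],[48,0]]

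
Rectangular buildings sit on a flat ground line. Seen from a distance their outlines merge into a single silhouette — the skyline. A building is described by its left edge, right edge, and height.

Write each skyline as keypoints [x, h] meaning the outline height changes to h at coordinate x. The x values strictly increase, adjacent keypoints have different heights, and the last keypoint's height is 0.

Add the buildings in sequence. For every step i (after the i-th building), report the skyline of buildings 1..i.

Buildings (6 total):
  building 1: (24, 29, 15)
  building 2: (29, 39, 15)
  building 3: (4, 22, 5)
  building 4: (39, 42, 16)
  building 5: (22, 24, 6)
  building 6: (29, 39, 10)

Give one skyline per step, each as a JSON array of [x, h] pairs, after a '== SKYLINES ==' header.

== SKYLINES ==
[[24,15],[29,0]]
[[24,15],[39,0]]
[[4,5],[22,0],[24,15],[39,0]]
[[4,5],[22,0],[24,15],[39,16],[42,0]]
[[4,5],[22,6],[24,15],[39,16],[42,0]]
[[4,5],[22,6],[24,15],[39,16],[42,0]]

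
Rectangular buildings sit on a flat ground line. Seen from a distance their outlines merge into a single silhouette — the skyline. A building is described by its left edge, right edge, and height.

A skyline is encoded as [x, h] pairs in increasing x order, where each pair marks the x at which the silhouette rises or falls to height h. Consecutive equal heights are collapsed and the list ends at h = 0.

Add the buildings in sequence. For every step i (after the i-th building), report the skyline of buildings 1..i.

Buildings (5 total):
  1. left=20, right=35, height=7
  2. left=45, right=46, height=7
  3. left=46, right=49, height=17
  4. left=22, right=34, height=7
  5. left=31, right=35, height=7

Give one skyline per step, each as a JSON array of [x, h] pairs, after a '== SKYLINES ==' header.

== SKYLINES ==
[[20,7],[35,0]]
[[20,7],[35,0],[45,7],[46,0]]
[[20,7],[35,0],[45,7],[46,17],[49,0]]
[[20,7],[35,0],[45,7],[46,17],[49,0]]
[[20,7],[35,0],[45,7],[46,17],[49,0]]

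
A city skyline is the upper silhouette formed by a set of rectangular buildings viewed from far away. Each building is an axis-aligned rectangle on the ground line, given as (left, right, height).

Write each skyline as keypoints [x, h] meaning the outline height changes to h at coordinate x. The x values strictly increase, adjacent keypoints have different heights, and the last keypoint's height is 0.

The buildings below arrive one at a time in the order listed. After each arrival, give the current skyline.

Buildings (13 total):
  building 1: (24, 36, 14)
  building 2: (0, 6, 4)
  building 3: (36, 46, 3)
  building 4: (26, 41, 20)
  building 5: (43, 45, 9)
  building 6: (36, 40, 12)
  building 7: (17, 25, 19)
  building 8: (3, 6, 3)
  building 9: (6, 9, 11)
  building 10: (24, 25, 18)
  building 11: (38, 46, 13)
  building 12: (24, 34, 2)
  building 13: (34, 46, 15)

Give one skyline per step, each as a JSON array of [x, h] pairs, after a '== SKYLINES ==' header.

== SKYLINES ==
[[24,14],[36,0]]
[[0,4],[6,0],[24,14],[36,0]]
[[0,4],[6,0],[24,14],[36,3],[46,0]]
[[0,4],[6,0],[24,14],[26,20],[41,3],[46,0]]
[[0,4],[6,0],[24,14],[26,20],[41,3],[43,9],[45,3],[46,0]]
[[0,4],[6,0],[24,14],[26,20],[41,3],[43,9],[45,3],[46,0]]
[[0,4],[6,0],[17,19],[25,14],[26,20],[41,3],[43,9],[45,3],[46,0]]
[[0,4],[6,0],[17,19],[25,14],[26,20],[41,3],[43,9],[45,3],[46,0]]
[[0,4],[6,11],[9,0],[17,19],[25,14],[26,20],[41,3],[43,9],[45,3],[46,0]]
[[0,4],[6,11],[9,0],[17,19],[25,14],[26,20],[41,3],[43,9],[45,3],[46,0]]
[[0,4],[6,11],[9,0],[17,19],[25,14],[26,20],[41,13],[46,0]]
[[0,4],[6,11],[9,0],[17,19],[25,14],[26,20],[41,13],[46,0]]
[[0,4],[6,11],[9,0],[17,19],[25,14],[26,20],[41,15],[46,0]]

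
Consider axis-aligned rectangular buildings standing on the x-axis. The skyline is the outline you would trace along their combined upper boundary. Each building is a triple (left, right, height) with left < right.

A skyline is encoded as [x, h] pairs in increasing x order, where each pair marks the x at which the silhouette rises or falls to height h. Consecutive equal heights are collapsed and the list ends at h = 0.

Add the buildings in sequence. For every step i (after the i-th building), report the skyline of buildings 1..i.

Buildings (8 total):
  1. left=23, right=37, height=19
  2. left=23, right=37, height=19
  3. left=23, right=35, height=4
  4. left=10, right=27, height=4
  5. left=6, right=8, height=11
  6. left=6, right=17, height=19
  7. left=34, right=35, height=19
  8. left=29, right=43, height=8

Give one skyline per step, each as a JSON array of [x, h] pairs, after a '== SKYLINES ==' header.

== SKYLINES ==
[[23,19],[37,0]]
[[23,19],[37,0]]
[[23,19],[37,0]]
[[10,4],[23,19],[37,0]]
[[6,11],[8,0],[10,4],[23,19],[37,0]]
[[6,19],[17,4],[23,19],[37,0]]
[[6,19],[17,4],[23,19],[37,0]]
[[6,19],[17,4],[23,19],[37,8],[43,0]]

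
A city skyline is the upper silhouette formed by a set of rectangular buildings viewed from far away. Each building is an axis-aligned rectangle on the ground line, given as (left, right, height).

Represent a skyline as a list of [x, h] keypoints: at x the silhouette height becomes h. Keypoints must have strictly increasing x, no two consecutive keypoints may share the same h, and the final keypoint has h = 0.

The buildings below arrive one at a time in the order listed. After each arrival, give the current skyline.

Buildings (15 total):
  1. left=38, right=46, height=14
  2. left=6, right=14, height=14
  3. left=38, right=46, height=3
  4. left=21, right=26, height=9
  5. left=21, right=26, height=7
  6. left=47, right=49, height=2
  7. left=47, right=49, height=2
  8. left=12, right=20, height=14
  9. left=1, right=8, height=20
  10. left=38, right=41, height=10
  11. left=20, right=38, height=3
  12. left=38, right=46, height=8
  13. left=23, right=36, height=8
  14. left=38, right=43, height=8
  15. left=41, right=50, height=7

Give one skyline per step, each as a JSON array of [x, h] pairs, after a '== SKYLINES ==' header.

== SKYLINES ==
[[38,14],[46,0]]
[[6,14],[14,0],[38,14],[46,0]]
[[6,14],[14,0],[38,14],[46,0]]
[[6,14],[14,0],[21,9],[26,0],[38,14],[46,0]]
[[6,14],[14,0],[21,9],[26,0],[38,14],[46,0]]
[[6,14],[14,0],[21,9],[26,0],[38,14],[46,0],[47,2],[49,0]]
[[6,14],[14,0],[21,9],[26,0],[38,14],[46,0],[47,2],[49,0]]
[[6,14],[20,0],[21,9],[26,0],[38,14],[46,0],[47,2],[49,0]]
[[1,20],[8,14],[20,0],[21,9],[26,0],[38,14],[46,0],[47,2],[49,0]]
[[1,20],[8,14],[20,0],[21,9],[26,0],[38,14],[46,0],[47,2],[49,0]]
[[1,20],[8,14],[20,3],[21,9],[26,3],[38,14],[46,0],[47,2],[49,0]]
[[1,20],[8,14],[20,3],[21,9],[26,3],[38,14],[46,0],[47,2],[49,0]]
[[1,20],[8,14],[20,3],[21,9],[26,8],[36,3],[38,14],[46,0],[47,2],[49,0]]
[[1,20],[8,14],[20,3],[21,9],[26,8],[36,3],[38,14],[46,0],[47,2],[49,0]]
[[1,20],[8,14],[20,3],[21,9],[26,8],[36,3],[38,14],[46,7],[50,0]]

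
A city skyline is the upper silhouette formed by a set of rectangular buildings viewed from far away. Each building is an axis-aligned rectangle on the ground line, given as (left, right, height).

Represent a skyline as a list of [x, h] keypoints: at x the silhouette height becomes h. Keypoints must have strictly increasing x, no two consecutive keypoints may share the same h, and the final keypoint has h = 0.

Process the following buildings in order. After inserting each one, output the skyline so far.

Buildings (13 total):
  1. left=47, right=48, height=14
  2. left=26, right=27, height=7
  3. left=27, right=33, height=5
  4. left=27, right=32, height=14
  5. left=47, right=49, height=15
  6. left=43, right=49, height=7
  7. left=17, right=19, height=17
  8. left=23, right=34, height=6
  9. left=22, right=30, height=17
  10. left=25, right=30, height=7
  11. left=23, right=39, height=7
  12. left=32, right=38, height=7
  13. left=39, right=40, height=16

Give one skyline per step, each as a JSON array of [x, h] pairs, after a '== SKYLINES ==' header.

== SKYLINES ==
[[47,14],[48,0]]
[[26,7],[27,0],[47,14],[48,0]]
[[26,7],[27,5],[33,0],[47,14],[48,0]]
[[26,7],[27,14],[32,5],[33,0],[47,14],[48,0]]
[[26,7],[27,14],[32,5],[33,0],[47,15],[49,0]]
[[26,7],[27,14],[32,5],[33,0],[43,7],[47,15],[49,0]]
[[17,17],[19,0],[26,7],[27,14],[32,5],[33,0],[43,7],[47,15],[49,0]]
[[17,17],[19,0],[23,6],[26,7],[27,14],[32,6],[34,0],[43,7],[47,15],[49,0]]
[[17,17],[19,0],[22,17],[30,14],[32,6],[34,0],[43,7],[47,15],[49,0]]
[[17,17],[19,0],[22,17],[30,14],[32,6],[34,0],[43,7],[47,15],[49,0]]
[[17,17],[19,0],[22,17],[30,14],[32,7],[39,0],[43,7],[47,15],[49,0]]
[[17,17],[19,0],[22,17],[30,14],[32,7],[39,0],[43,7],[47,15],[49,0]]
[[17,17],[19,0],[22,17],[30,14],[32,7],[39,16],[40,0],[43,7],[47,15],[49,0]]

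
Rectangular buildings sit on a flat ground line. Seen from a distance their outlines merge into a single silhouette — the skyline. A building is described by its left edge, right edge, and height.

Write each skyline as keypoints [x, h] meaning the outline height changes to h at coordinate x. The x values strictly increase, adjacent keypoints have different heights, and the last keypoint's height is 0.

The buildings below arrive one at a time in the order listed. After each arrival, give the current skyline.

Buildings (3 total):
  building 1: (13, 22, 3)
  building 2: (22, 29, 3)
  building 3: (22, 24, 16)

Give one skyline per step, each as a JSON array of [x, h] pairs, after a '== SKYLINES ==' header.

== SKYLINES ==
[[13,3],[22,0]]
[[13,3],[29,0]]
[[13,3],[22,16],[24,3],[29,0]]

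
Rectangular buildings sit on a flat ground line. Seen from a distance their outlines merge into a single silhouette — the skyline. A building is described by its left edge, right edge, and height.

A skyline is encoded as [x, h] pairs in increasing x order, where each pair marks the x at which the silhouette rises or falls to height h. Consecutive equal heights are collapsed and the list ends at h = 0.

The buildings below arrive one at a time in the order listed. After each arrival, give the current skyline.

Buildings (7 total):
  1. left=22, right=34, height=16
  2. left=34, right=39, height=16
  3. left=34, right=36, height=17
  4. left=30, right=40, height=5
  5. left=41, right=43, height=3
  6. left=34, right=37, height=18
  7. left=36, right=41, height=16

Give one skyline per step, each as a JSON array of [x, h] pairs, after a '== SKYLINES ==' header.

== SKYLINES ==
[[22,16],[34,0]]
[[22,16],[39,0]]
[[22,16],[34,17],[36,16],[39,0]]
[[22,16],[34,17],[36,16],[39,5],[40,0]]
[[22,16],[34,17],[36,16],[39,5],[40,0],[41,3],[43,0]]
[[22,16],[34,18],[37,16],[39,5],[40,0],[41,3],[43,0]]
[[22,16],[34,18],[37,16],[41,3],[43,0]]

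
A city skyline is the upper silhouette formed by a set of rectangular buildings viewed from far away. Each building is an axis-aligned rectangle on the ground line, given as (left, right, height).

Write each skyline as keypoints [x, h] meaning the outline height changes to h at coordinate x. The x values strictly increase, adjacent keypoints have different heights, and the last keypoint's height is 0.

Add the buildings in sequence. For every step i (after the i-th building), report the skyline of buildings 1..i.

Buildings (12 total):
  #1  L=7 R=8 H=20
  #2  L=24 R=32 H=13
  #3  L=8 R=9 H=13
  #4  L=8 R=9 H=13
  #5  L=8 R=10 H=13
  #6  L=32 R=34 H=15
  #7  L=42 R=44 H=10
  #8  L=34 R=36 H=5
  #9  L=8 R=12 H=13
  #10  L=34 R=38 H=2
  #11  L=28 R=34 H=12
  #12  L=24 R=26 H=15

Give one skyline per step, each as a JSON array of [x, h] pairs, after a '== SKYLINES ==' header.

== SKYLINES ==
[[7,20],[8,0]]
[[7,20],[8,0],[24,13],[32,0]]
[[7,20],[8,13],[9,0],[24,13],[32,0]]
[[7,20],[8,13],[9,0],[24,13],[32,0]]
[[7,20],[8,13],[10,0],[24,13],[32,0]]
[[7,20],[8,13],[10,0],[24,13],[32,15],[34,0]]
[[7,20],[8,13],[10,0],[24,13],[32,15],[34,0],[42,10],[44,0]]
[[7,20],[8,13],[10,0],[24,13],[32,15],[34,5],[36,0],[42,10],[44,0]]
[[7,20],[8,13],[12,0],[24,13],[32,15],[34,5],[36,0],[42,10],[44,0]]
[[7,20],[8,13],[12,0],[24,13],[32,15],[34,5],[36,2],[38,0],[42,10],[44,0]]
[[7,20],[8,13],[12,0],[24,13],[32,15],[34,5],[36,2],[38,0],[42,10],[44,0]]
[[7,20],[8,13],[12,0],[24,15],[26,13],[32,15],[34,5],[36,2],[38,0],[42,10],[44,0]]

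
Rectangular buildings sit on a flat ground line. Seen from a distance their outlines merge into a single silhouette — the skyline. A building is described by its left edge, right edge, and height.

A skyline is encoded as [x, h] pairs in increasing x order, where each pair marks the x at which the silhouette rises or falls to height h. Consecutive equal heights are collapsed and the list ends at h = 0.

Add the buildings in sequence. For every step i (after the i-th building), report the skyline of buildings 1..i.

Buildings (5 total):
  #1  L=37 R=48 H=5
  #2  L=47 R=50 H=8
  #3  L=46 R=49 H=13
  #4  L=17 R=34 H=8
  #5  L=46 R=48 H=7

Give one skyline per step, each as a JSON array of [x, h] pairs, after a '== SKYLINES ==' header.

== SKYLINES ==
[[37,5],[48,0]]
[[37,5],[47,8],[50,0]]
[[37,5],[46,13],[49,8],[50,0]]
[[17,8],[34,0],[37,5],[46,13],[49,8],[50,0]]
[[17,8],[34,0],[37,5],[46,13],[49,8],[50,0]]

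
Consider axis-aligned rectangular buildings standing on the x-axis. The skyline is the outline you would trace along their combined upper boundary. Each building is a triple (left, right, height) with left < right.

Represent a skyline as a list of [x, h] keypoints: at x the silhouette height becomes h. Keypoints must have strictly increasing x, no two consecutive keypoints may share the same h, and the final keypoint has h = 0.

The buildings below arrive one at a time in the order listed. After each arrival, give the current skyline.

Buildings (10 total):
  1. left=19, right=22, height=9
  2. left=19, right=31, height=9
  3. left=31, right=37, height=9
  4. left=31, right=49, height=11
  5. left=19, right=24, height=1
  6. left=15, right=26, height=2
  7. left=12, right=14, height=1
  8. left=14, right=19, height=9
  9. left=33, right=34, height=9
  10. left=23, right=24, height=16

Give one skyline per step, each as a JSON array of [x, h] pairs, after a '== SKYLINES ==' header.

== SKYLINES ==
[[19,9],[22,0]]
[[19,9],[31,0]]
[[19,9],[37,0]]
[[19,9],[31,11],[49,0]]
[[19,9],[31,11],[49,0]]
[[15,2],[19,9],[31,11],[49,0]]
[[12,1],[14,0],[15,2],[19,9],[31,11],[49,0]]
[[12,1],[14,9],[31,11],[49,0]]
[[12,1],[14,9],[31,11],[49,0]]
[[12,1],[14,9],[23,16],[24,9],[31,11],[49,0]]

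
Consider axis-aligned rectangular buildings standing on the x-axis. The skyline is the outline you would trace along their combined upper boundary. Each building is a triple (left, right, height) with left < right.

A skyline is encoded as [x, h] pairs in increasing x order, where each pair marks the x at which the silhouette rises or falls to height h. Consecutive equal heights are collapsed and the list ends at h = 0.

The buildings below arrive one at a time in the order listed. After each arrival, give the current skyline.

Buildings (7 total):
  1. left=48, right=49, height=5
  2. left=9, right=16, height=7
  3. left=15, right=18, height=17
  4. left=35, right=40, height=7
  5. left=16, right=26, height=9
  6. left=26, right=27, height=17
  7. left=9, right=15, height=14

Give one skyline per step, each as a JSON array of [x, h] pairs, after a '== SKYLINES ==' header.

== SKYLINES ==
[[48,5],[49,0]]
[[9,7],[16,0],[48,5],[49,0]]
[[9,7],[15,17],[18,0],[48,5],[49,0]]
[[9,7],[15,17],[18,0],[35,7],[40,0],[48,5],[49,0]]
[[9,7],[15,17],[18,9],[26,0],[35,7],[40,0],[48,5],[49,0]]
[[9,7],[15,17],[18,9],[26,17],[27,0],[35,7],[40,0],[48,5],[49,0]]
[[9,14],[15,17],[18,9],[26,17],[27,0],[35,7],[40,0],[48,5],[49,0]]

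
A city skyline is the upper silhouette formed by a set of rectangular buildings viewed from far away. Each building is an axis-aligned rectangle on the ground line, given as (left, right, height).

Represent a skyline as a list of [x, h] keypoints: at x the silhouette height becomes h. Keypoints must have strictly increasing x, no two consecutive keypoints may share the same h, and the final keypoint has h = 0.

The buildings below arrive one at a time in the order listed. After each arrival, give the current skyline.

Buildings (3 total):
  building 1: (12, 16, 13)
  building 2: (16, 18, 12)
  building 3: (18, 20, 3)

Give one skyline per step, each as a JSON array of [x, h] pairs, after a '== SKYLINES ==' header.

== SKYLINES ==
[[12,13],[16,0]]
[[12,13],[16,12],[18,0]]
[[12,13],[16,12],[18,3],[20,0]]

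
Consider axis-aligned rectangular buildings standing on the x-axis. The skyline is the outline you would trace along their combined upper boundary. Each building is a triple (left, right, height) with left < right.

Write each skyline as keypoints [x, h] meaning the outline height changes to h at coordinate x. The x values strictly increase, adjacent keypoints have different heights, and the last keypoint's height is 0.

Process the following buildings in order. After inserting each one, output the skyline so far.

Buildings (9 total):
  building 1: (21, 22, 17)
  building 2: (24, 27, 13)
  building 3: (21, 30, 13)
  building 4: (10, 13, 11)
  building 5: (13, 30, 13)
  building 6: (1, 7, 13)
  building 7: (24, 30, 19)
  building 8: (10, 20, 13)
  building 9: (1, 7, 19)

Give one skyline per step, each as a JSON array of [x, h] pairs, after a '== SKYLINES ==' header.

== SKYLINES ==
[[21,17],[22,0]]
[[21,17],[22,0],[24,13],[27,0]]
[[21,17],[22,13],[30,0]]
[[10,11],[13,0],[21,17],[22,13],[30,0]]
[[10,11],[13,13],[21,17],[22,13],[30,0]]
[[1,13],[7,0],[10,11],[13,13],[21,17],[22,13],[30,0]]
[[1,13],[7,0],[10,11],[13,13],[21,17],[22,13],[24,19],[30,0]]
[[1,13],[7,0],[10,13],[21,17],[22,13],[24,19],[30,0]]
[[1,19],[7,0],[10,13],[21,17],[22,13],[24,19],[30,0]]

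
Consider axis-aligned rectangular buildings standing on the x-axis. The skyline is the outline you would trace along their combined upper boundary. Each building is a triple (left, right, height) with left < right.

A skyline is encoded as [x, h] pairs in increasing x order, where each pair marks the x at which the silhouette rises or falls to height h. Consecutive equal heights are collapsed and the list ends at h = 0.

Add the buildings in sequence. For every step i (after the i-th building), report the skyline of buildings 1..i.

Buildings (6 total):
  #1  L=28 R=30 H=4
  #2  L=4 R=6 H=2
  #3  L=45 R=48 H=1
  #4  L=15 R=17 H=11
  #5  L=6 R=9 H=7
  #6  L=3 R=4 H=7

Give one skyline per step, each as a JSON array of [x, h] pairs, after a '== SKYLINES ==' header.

== SKYLINES ==
[[28,4],[30,0]]
[[4,2],[6,0],[28,4],[30,0]]
[[4,2],[6,0],[28,4],[30,0],[45,1],[48,0]]
[[4,2],[6,0],[15,11],[17,0],[28,4],[30,0],[45,1],[48,0]]
[[4,2],[6,7],[9,0],[15,11],[17,0],[28,4],[30,0],[45,1],[48,0]]
[[3,7],[4,2],[6,7],[9,0],[15,11],[17,0],[28,4],[30,0],[45,1],[48,0]]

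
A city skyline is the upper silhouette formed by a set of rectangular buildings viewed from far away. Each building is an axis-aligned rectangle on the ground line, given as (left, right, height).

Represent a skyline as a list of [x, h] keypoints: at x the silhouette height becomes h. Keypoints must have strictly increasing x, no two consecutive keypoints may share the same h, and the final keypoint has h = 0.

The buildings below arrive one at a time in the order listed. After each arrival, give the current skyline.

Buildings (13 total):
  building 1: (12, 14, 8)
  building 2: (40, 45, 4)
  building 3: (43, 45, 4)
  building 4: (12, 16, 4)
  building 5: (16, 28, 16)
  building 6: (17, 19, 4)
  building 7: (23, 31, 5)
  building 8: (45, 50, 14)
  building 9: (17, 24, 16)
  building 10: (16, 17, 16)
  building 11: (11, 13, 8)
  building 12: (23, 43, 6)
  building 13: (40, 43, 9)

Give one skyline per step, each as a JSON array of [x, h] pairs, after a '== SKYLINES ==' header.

== SKYLINES ==
[[12,8],[14,0]]
[[12,8],[14,0],[40,4],[45,0]]
[[12,8],[14,0],[40,4],[45,0]]
[[12,8],[14,4],[16,0],[40,4],[45,0]]
[[12,8],[14,4],[16,16],[28,0],[40,4],[45,0]]
[[12,8],[14,4],[16,16],[28,0],[40,4],[45,0]]
[[12,8],[14,4],[16,16],[28,5],[31,0],[40,4],[45,0]]
[[12,8],[14,4],[16,16],[28,5],[31,0],[40,4],[45,14],[50,0]]
[[12,8],[14,4],[16,16],[28,5],[31,0],[40,4],[45,14],[50,0]]
[[12,8],[14,4],[16,16],[28,5],[31,0],[40,4],[45,14],[50,0]]
[[11,8],[14,4],[16,16],[28,5],[31,0],[40,4],[45,14],[50,0]]
[[11,8],[14,4],[16,16],[28,6],[43,4],[45,14],[50,0]]
[[11,8],[14,4],[16,16],[28,6],[40,9],[43,4],[45,14],[50,0]]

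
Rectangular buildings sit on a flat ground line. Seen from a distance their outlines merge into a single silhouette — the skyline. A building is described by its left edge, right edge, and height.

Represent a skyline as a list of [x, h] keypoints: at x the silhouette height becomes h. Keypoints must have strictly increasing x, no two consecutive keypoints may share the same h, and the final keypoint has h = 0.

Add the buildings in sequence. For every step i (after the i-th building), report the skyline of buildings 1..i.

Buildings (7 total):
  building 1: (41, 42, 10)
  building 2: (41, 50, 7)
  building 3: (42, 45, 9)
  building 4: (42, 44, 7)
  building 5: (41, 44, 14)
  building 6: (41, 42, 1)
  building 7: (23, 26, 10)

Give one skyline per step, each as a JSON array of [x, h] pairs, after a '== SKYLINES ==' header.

== SKYLINES ==
[[41,10],[42,0]]
[[41,10],[42,7],[50,0]]
[[41,10],[42,9],[45,7],[50,0]]
[[41,10],[42,9],[45,7],[50,0]]
[[41,14],[44,9],[45,7],[50,0]]
[[41,14],[44,9],[45,7],[50,0]]
[[23,10],[26,0],[41,14],[44,9],[45,7],[50,0]]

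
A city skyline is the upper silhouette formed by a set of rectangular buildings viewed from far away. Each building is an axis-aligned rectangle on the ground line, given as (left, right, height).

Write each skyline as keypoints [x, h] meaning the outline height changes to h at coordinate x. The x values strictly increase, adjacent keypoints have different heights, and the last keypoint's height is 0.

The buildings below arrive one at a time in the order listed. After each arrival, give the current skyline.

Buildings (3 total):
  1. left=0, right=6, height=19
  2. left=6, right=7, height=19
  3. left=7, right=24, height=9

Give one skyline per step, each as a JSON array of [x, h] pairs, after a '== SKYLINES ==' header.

== SKYLINES ==
[[0,19],[6,0]]
[[0,19],[7,0]]
[[0,19],[7,9],[24,0]]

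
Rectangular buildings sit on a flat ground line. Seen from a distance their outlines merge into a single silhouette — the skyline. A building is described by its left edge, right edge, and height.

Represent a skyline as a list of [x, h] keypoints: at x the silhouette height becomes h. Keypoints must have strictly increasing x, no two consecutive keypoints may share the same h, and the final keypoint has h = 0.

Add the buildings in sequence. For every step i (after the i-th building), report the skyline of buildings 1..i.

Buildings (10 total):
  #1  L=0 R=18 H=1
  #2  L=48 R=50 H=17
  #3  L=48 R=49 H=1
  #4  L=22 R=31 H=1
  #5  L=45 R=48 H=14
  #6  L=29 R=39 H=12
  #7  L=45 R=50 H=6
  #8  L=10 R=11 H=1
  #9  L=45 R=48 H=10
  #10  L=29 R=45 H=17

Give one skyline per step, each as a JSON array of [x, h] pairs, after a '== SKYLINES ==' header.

== SKYLINES ==
[[0,1],[18,0]]
[[0,1],[18,0],[48,17],[50,0]]
[[0,1],[18,0],[48,17],[50,0]]
[[0,1],[18,0],[22,1],[31,0],[48,17],[50,0]]
[[0,1],[18,0],[22,1],[31,0],[45,14],[48,17],[50,0]]
[[0,1],[18,0],[22,1],[29,12],[39,0],[45,14],[48,17],[50,0]]
[[0,1],[18,0],[22,1],[29,12],[39,0],[45,14],[48,17],[50,0]]
[[0,1],[18,0],[22,1],[29,12],[39,0],[45,14],[48,17],[50,0]]
[[0,1],[18,0],[22,1],[29,12],[39,0],[45,14],[48,17],[50,0]]
[[0,1],[18,0],[22,1],[29,17],[45,14],[48,17],[50,0]]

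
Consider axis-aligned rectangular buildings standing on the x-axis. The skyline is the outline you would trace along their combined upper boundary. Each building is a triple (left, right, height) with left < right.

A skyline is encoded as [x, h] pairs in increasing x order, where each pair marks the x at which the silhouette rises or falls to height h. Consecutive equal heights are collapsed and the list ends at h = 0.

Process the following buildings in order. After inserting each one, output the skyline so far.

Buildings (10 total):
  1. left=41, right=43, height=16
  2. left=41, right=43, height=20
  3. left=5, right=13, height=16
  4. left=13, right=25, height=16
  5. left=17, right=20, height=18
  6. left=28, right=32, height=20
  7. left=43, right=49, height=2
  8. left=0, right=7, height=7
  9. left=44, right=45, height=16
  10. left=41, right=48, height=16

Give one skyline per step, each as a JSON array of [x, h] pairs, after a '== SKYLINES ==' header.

== SKYLINES ==
[[41,16],[43,0]]
[[41,20],[43,0]]
[[5,16],[13,0],[41,20],[43,0]]
[[5,16],[25,0],[41,20],[43,0]]
[[5,16],[17,18],[20,16],[25,0],[41,20],[43,0]]
[[5,16],[17,18],[20,16],[25,0],[28,20],[32,0],[41,20],[43,0]]
[[5,16],[17,18],[20,16],[25,0],[28,20],[32,0],[41,20],[43,2],[49,0]]
[[0,7],[5,16],[17,18],[20,16],[25,0],[28,20],[32,0],[41,20],[43,2],[49,0]]
[[0,7],[5,16],[17,18],[20,16],[25,0],[28,20],[32,0],[41,20],[43,2],[44,16],[45,2],[49,0]]
[[0,7],[5,16],[17,18],[20,16],[25,0],[28,20],[32,0],[41,20],[43,16],[48,2],[49,0]]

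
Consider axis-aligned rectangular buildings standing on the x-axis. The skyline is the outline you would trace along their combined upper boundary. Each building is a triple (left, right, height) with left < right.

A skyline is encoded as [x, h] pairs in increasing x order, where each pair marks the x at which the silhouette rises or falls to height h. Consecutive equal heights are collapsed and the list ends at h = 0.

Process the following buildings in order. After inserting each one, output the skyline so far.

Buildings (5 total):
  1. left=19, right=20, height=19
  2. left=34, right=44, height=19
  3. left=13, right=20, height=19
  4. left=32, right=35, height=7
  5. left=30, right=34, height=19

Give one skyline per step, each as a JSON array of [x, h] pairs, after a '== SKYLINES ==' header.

== SKYLINES ==
[[19,19],[20,0]]
[[19,19],[20,0],[34,19],[44,0]]
[[13,19],[20,0],[34,19],[44,0]]
[[13,19],[20,0],[32,7],[34,19],[44,0]]
[[13,19],[20,0],[30,19],[44,0]]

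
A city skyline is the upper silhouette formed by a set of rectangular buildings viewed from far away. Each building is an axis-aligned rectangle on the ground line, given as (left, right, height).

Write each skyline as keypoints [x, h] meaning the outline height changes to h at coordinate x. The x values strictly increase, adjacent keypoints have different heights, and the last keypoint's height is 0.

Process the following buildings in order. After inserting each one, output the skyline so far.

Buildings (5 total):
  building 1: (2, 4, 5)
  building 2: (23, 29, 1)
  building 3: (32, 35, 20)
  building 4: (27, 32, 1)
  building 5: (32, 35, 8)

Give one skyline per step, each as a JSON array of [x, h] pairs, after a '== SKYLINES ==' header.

== SKYLINES ==
[[2,5],[4,0]]
[[2,5],[4,0],[23,1],[29,0]]
[[2,5],[4,0],[23,1],[29,0],[32,20],[35,0]]
[[2,5],[4,0],[23,1],[32,20],[35,0]]
[[2,5],[4,0],[23,1],[32,20],[35,0]]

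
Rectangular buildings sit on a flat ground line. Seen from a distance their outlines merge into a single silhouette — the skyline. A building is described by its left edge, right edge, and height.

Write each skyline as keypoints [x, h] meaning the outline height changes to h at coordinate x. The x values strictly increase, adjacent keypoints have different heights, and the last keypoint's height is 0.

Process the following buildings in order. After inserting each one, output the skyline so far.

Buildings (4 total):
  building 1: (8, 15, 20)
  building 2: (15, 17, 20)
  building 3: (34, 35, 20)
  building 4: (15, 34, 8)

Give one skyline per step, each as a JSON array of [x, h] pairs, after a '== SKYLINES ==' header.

== SKYLINES ==
[[8,20],[15,0]]
[[8,20],[17,0]]
[[8,20],[17,0],[34,20],[35,0]]
[[8,20],[17,8],[34,20],[35,0]]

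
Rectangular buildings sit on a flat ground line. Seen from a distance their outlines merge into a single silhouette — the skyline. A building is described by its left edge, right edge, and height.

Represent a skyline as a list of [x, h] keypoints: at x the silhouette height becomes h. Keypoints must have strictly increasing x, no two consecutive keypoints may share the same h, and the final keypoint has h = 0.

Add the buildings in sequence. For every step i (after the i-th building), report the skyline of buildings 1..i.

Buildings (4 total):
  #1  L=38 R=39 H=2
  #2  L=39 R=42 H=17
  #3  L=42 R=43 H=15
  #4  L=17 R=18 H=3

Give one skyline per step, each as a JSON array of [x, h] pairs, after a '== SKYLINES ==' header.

== SKYLINES ==
[[38,2],[39,0]]
[[38,2],[39,17],[42,0]]
[[38,2],[39,17],[42,15],[43,0]]
[[17,3],[18,0],[38,2],[39,17],[42,15],[43,0]]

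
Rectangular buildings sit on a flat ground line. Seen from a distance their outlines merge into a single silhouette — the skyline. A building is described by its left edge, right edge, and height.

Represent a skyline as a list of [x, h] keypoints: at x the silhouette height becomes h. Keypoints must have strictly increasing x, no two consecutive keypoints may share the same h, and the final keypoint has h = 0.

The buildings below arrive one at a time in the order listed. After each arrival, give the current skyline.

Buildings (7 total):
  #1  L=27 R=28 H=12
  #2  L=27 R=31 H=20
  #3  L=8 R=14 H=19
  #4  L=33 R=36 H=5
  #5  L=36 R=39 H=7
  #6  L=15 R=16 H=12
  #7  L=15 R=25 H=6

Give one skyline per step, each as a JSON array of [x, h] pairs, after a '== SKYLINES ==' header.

== SKYLINES ==
[[27,12],[28,0]]
[[27,20],[31,0]]
[[8,19],[14,0],[27,20],[31,0]]
[[8,19],[14,0],[27,20],[31,0],[33,5],[36,0]]
[[8,19],[14,0],[27,20],[31,0],[33,5],[36,7],[39,0]]
[[8,19],[14,0],[15,12],[16,0],[27,20],[31,0],[33,5],[36,7],[39,0]]
[[8,19],[14,0],[15,12],[16,6],[25,0],[27,20],[31,0],[33,5],[36,7],[39,0]]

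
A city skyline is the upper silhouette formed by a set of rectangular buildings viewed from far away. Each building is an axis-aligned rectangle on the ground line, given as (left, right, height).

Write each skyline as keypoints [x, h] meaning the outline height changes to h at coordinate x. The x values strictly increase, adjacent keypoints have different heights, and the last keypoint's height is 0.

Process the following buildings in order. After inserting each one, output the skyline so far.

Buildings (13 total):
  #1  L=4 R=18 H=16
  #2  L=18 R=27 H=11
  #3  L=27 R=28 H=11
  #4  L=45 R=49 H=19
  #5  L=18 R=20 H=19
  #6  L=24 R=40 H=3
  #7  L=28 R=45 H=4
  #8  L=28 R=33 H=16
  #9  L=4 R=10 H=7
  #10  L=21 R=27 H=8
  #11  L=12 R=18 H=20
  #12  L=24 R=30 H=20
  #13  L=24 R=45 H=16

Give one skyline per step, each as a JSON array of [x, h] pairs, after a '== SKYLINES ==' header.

== SKYLINES ==
[[4,16],[18,0]]
[[4,16],[18,11],[27,0]]
[[4,16],[18,11],[28,0]]
[[4,16],[18,11],[28,0],[45,19],[49,0]]
[[4,16],[18,19],[20,11],[28,0],[45,19],[49,0]]
[[4,16],[18,19],[20,11],[28,3],[40,0],[45,19],[49,0]]
[[4,16],[18,19],[20,11],[28,4],[45,19],[49,0]]
[[4,16],[18,19],[20,11],[28,16],[33,4],[45,19],[49,0]]
[[4,16],[18,19],[20,11],[28,16],[33,4],[45,19],[49,0]]
[[4,16],[18,19],[20,11],[28,16],[33,4],[45,19],[49,0]]
[[4,16],[12,20],[18,19],[20,11],[28,16],[33,4],[45,19],[49,0]]
[[4,16],[12,20],[18,19],[20,11],[24,20],[30,16],[33,4],[45,19],[49,0]]
[[4,16],[12,20],[18,19],[20,11],[24,20],[30,16],[45,19],[49,0]]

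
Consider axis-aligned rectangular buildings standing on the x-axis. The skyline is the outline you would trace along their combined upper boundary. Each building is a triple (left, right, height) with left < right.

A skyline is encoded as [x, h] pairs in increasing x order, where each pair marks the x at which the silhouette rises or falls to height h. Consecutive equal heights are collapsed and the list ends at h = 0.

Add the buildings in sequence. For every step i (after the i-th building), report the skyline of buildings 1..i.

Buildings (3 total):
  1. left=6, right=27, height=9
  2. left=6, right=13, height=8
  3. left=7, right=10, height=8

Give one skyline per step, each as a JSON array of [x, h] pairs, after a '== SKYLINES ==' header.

== SKYLINES ==
[[6,9],[27,0]]
[[6,9],[27,0]]
[[6,9],[27,0]]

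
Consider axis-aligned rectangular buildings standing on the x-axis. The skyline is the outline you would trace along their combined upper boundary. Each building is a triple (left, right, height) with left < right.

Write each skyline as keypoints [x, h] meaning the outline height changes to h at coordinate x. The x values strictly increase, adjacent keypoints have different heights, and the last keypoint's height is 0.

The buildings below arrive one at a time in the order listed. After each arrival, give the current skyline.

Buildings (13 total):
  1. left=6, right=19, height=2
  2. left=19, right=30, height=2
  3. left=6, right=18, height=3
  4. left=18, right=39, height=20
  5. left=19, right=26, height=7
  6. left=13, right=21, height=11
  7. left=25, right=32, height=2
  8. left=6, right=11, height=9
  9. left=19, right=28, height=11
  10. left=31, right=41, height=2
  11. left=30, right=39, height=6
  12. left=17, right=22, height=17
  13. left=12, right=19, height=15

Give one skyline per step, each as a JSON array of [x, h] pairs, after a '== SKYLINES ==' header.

== SKYLINES ==
[[6,2],[19,0]]
[[6,2],[30,0]]
[[6,3],[18,2],[30,0]]
[[6,3],[18,20],[39,0]]
[[6,3],[18,20],[39,0]]
[[6,3],[13,11],[18,20],[39,0]]
[[6,3],[13,11],[18,20],[39,0]]
[[6,9],[11,3],[13,11],[18,20],[39,0]]
[[6,9],[11,3],[13,11],[18,20],[39,0]]
[[6,9],[11,3],[13,11],[18,20],[39,2],[41,0]]
[[6,9],[11,3],[13,11],[18,20],[39,2],[41,0]]
[[6,9],[11,3],[13,11],[17,17],[18,20],[39,2],[41,0]]
[[6,9],[11,3],[12,15],[17,17],[18,20],[39,2],[41,0]]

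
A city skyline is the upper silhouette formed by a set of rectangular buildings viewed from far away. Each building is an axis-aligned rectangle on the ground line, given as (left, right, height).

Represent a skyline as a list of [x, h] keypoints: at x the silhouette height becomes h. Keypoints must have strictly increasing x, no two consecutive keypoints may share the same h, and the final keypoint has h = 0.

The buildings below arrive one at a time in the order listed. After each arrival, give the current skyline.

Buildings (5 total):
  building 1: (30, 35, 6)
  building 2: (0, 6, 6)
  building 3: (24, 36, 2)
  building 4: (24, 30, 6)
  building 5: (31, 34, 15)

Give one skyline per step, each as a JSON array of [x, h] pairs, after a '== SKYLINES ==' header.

== SKYLINES ==
[[30,6],[35,0]]
[[0,6],[6,0],[30,6],[35,0]]
[[0,6],[6,0],[24,2],[30,6],[35,2],[36,0]]
[[0,6],[6,0],[24,6],[35,2],[36,0]]
[[0,6],[6,0],[24,6],[31,15],[34,6],[35,2],[36,0]]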